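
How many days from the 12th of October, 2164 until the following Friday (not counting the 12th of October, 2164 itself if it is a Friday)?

Oct 12, 2164 is a Friday.
From Friday to the next Friday is 7 days.

7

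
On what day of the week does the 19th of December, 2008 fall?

Doomsday rule: the anchor day for the 2000s is Tuesday. For year 08: 8÷12 = 0 r 8, and 8÷4 = 2, so 0+8+2 = 10.
Tuesday + 10 ≡ Friday — that's 2008's doomsday.
In December the doomsday date is Dec 12.
Dec 19 is 7 days after Dec 12; 7 mod 7 = 0, so Friday + 0 = Friday.

Friday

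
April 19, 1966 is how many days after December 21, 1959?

2311

Dec 21, 1959 → Dec 21, 1960: 366 days (Feb 29, 1960 is in that span).
Dec 21, 1960 → Dec 21, 1961: 365 days.
Dec 21, 1961 → Dec 21, 1962: 365 days.
Dec 21, 1962 → Dec 21, 1963: 365 days.
Dec 21, 1963 → Dec 21, 1964: 366 days (Feb 29, 1964 is in that span).
Dec 21, 1964 → Dec 21, 1965: 365 days.
Dec 21, 1965 → Jan 21, 1966: 31 days (December has 31).
Jan 21, 1966 → Feb 21, 1966: 31 days (January has 31).
Feb 21, 1966 → Mar 21, 1966: 28 days (February has 28).
Mar 21, 1966 → Apr 19, 1966: 29 days.
Total: 2311 days.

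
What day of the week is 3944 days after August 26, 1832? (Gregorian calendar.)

First find the weekday of Aug 26, 1832. Doomsday rule: the anchor day for the 1800s is Friday. For year 32: 32÷12 = 2 r 8, and 8÷4 = 2, so 2+8+2 = 12.
Friday + 12 ≡ Wednesday — that's 1832's doomsday.
In August the doomsday date is Aug 8.
Aug 26 is 18 days after Aug 8; 18 mod 7 = 4, so Wednesday + 4 = Sunday.
3944 mod 7 = 3, so 3944 days after a Sunday is Sunday + 3 = Wednesday.

Wednesday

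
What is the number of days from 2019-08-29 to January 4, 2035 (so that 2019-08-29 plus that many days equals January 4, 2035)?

5607

Aug 29, 2019 → Aug 29, 2020: 366 days (Feb 29, 2020 is in that span).
Aug 29, 2020 → Aug 29, 2021: 365 days.
Aug 29, 2021 → Aug 29, 2022: 365 days.
Aug 29, 2022 → Aug 29, 2023: 365 days.
Aug 29, 2023 → Aug 29, 2024: 366 days (Feb 29, 2024 is in that span).
Aug 29, 2024 → Aug 29, 2025: 365 days.
Aug 29, 2025 → Aug 29, 2026: 365 days.
Aug 29, 2026 → Aug 29, 2027: 365 days.
Aug 29, 2027 → Aug 29, 2028: 366 days (Feb 29, 2028 is in that span).
Aug 29, 2028 → Aug 29, 2029: 365 days.
Aug 29, 2029 → Aug 29, 2030: 365 days.
Aug 29, 2030 → Aug 29, 2031: 365 days.
Aug 29, 2031 → Aug 29, 2032: 366 days (Feb 29, 2032 is in that span).
Aug 29, 2032 → Aug 29, 2033: 365 days.
Aug 29, 2033 → Aug 29, 2034: 365 days.
Aug 29, 2034 → Sep 29, 2034: 31 days (August has 31).
Sep 29, 2034 → Oct 29, 2034: 30 days (September has 30).
Oct 29, 2034 → Nov 29, 2034: 31 days (October has 31).
Nov 29, 2034 → Dec 29, 2034: 30 days (November has 30).
Dec 29, 2034 → Jan 4, 2035: 6 days.
Total: 5607 days.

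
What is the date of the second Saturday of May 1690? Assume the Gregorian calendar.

May 1, 1690 is a Monday.
The first Saturday is therefore May 6 (5 days later).
The second Saturday is 6 + 1×7 = May 13.

May 13, 1690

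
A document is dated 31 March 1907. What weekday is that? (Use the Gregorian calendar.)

January 1, 1907 is a Tuesday.
Jan 1, 1907 → Feb 1, 1907: 31 days (January has 31).
Feb 1, 1907 → Mar 1, 1907: 28 days (February has 28).
Mar 1, 1907 → Mar 31, 1907: 30 days.
Total: 89 days.
89 mod 7 = 5, so Tuesday + 5 = Sunday.

Sunday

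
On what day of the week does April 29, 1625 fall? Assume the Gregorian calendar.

Tuesday

Doomsday rule: the anchor day for the 1600s is Tuesday. For year 25: 25÷12 = 2 r 1, and 1÷4 = 0, so 2+1+0 = 3.
Tuesday + 3 ≡ Friday — that's 1625's doomsday.
In April the doomsday date is Apr 4.
Apr 29 is 25 days after Apr 4; 25 mod 7 = 4, so Friday + 4 = Tuesday.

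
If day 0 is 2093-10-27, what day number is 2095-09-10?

683

Oct 27, 2093 → Oct 27, 2094: 365 days.
Oct 27, 2094 → Nov 27, 2094: 31 days (October has 31).
Nov 27, 2094 → Dec 27, 2094: 30 days (November has 30).
Dec 27, 2094 → Jan 27, 2095: 31 days (December has 31).
Jan 27, 2095 → Feb 27, 2095: 31 days (January has 31).
Feb 27, 2095 → Mar 27, 2095: 28 days (February has 28).
Mar 27, 2095 → Apr 27, 2095: 31 days (March has 31).
Apr 27, 2095 → May 27, 2095: 30 days (April has 30).
May 27, 2095 → Jun 27, 2095: 31 days (May has 31).
Jun 27, 2095 → Jul 27, 2095: 30 days (June has 30).
Jul 27, 2095 → Aug 27, 2095: 31 days (July has 31).
Aug 27, 2095 → Sep 10, 2095: 14 days.
Total: 683 days.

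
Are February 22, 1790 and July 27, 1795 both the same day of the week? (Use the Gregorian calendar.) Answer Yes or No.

From Feb 22, 1790 to Jul 27, 1795 is 1981 days.
1981 mod 7 = 0, so they are the same weekday.
(Feb 22, 1790 is a Monday; Jul 27, 1795 is a Monday.)

Yes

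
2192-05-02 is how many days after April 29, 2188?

1464

Apr 29, 2188 → Apr 29, 2189: 365 days.
Apr 29, 2189 → Apr 29, 2190: 365 days.
Apr 29, 2190 → Apr 29, 2191: 365 days.
Apr 29, 2191 → May 29, 2191: 30 days (April has 30).
May 29, 2191 → Jun 29, 2191: 31 days (May has 31).
Jun 29, 2191 → Jul 29, 2191: 30 days (June has 30).
Jul 29, 2191 → Aug 29, 2191: 31 days (July has 31).
Aug 29, 2191 → Sep 29, 2191: 31 days (August has 31).
Sep 29, 2191 → Oct 29, 2191: 30 days (September has 30).
Oct 29, 2191 → Nov 29, 2191: 31 days (October has 31).
Nov 29, 2191 → Dec 29, 2191: 30 days (November has 30).
Dec 29, 2191 → Jan 29, 2192: 31 days (December has 31).
Jan 29, 2192 → Feb 29, 2192: 31 days (January has 31).
Feb 29, 2192 → Mar 29, 2192: 29 days (February has 29).
Mar 29, 2192 → Apr 29, 2192: 31 days (March has 31).
Apr 29, 2192 → May 2, 2192: 3 days.
Total: 1464 days.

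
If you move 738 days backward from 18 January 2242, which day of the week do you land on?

First find the weekday of Jan 18, 2242. Doomsday rule: the anchor day for the 2200s is Friday. For year 42: 42÷12 = 3 r 6, and 6÷4 = 1, so 3+6+1 = 10.
Friday + 10 ≡ Monday — that's 2242's doomsday.
In January the doomsday date is Jan 3 (2242 is not a leap year).
Jan 18 is 15 days after Jan 3; 15 mod 7 = 1, so Monday + 1 = Tuesday.
738 mod 7 = 3, so 738 days before a Tuesday is Tuesday − 3 = Saturday.

Saturday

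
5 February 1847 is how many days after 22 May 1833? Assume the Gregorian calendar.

May 22, 1833 → May 22, 1834: 365 days.
May 22, 1834 → May 22, 1835: 365 days.
May 22, 1835 → May 22, 1836: 366 days (Feb 29, 1836 is in that span).
May 22, 1836 → May 22, 1837: 365 days.
May 22, 1837 → May 22, 1838: 365 days.
May 22, 1838 → May 22, 1839: 365 days.
May 22, 1839 → May 22, 1840: 366 days (Feb 29, 1840 is in that span).
May 22, 1840 → May 22, 1841: 365 days.
May 22, 1841 → May 22, 1842: 365 days.
May 22, 1842 → May 22, 1843: 365 days.
May 22, 1843 → May 22, 1844: 366 days (Feb 29, 1844 is in that span).
May 22, 1844 → May 22, 1845: 365 days.
May 22, 1845 → May 22, 1846: 365 days.
May 22, 1846 → Jun 22, 1846: 31 days (May has 31).
Jun 22, 1846 → Jul 22, 1846: 30 days (June has 30).
Jul 22, 1846 → Aug 22, 1846: 31 days (July has 31).
Aug 22, 1846 → Sep 22, 1846: 31 days (August has 31).
Sep 22, 1846 → Oct 22, 1846: 30 days (September has 30).
Oct 22, 1846 → Nov 22, 1846: 31 days (October has 31).
Nov 22, 1846 → Dec 22, 1846: 30 days (November has 30).
Dec 22, 1846 → Jan 22, 1847: 31 days (December has 31).
Jan 22, 1847 → Feb 5, 1847: 14 days.
Total: 5007 days.

5007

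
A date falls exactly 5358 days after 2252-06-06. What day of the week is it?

Jun 6, 2252 is a Sunday.
5358 mod 7 = 3, so 5358 days after a Sunday is Sunday + 3 = Wednesday.

Wednesday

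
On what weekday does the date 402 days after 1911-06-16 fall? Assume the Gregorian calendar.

Monday

Jun 16, 1911 is a Friday.
402 mod 7 = 3, so 402 days after a Friday is Friday + 3 = Monday.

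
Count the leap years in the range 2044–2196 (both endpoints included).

Multiples of 4 in [2044,2196]: 39.
Of those, multiples of 100: 1 (not leap unless ÷400).
Multiples of 400: 0.
Leap years = 39 − 1 + 0 = 38.

38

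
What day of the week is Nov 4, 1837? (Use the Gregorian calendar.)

Saturday

Doomsday rule: the anchor day for the 1800s is Friday. For year 37: 37÷12 = 3 r 1, and 1÷4 = 0, so 3+1+0 = 4.
Friday + 4 ≡ Tuesday — that's 1837's doomsday.
In November the doomsday date is Nov 7.
Nov 4 is 3 days before Nov 7; 3 mod 7 = 3, so Tuesday − 3 = Saturday.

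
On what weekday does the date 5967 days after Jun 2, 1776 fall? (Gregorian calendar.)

Wednesday

Jun 2, 1776 is a Sunday.
5967 mod 7 = 3, so 5967 days after a Sunday is Sunday + 3 = Wednesday.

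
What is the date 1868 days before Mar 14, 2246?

January 31, 2241

−365 (one year) → Mar 14, 2245 (1503 left).
−365 (one year) → Mar 14, 2244 (1138 left).
−366 (one year; includes Feb 29, 2244) → Mar 14, 2243 (772 left).
−365 (one year) → Mar 14, 2242 (407 left).
−365 (one year) → Mar 14, 2241 (42 left).
−14 → Feb 28, 2241 (end of Feb, 28 days; 28 left).
−28 → Jan 31, 2241 (end of Jan, 31 days; 0 left).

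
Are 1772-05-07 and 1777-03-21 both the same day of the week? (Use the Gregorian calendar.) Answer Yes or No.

From May 7, 1772 to Mar 21, 1777 is 1779 days.
1779 mod 7 = 1, so they are different weekdays.
(May 7, 1772 is a Thursday; Mar 21, 1777 is a Friday.)

No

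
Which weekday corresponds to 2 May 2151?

Sunday

Doomsday rule: the anchor day for the 2100s is Sunday. For year 51: 51÷12 = 4 r 3, and 3÷4 = 0, so 4+3+0 = 7.
Sunday + 7 ≡ Sunday — that's 2151's doomsday.
In May the doomsday date is May 9.
May 2 is 7 days before May 9; 7 mod 7 = 0, so Sunday − 0 = Sunday.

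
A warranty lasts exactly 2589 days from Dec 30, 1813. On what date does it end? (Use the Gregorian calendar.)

January 31, 1821

+365 (one year) → Dec 30, 1814 (2224 left).
+365 (one year) → Dec 30, 1815 (1859 left).
+366 (one year; includes Feb 29, 1816) → Dec 30, 1816 (1493 left).
+365 (one year) → Dec 30, 1817 (1128 left).
+365 (one year) → Dec 30, 1818 (763 left).
+365 (one year) → Dec 30, 1819 (398 left).
Dec has 31 days: +2 → Jan 1, 1820 (396 left).
Jan has 31 days: +31 → Feb 1, 1820 (365 left).
Feb has 29 days: +29 → Mar 1, 1820 (336 left).
Mar has 31 days: +31 → Apr 1, 1820 (305 left).
Apr has 30 days: +30 → May 1, 1820 (275 left).
May has 31 days: +31 → Jun 1, 1820 (244 left).
Jun has 30 days: +30 → Jul 1, 1820 (214 left).
Jul has 31 days: +31 → Aug 1, 1820 (183 left).
Aug has 31 days: +31 → Sep 1, 1820 (152 left).
Sep has 30 days: +30 → Oct 1, 1820 (122 left).
Oct has 31 days: +31 → Nov 1, 1820 (91 left).
Nov has 30 days: +30 → Dec 1, 1820 (61 left).
Dec has 31 days: +31 → Jan 1, 1821 (30 left).
+30 → Jan 31, 1821.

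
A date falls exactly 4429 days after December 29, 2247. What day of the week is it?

First find the weekday of Dec 29, 2247. Doomsday rule: the anchor day for the 2200s is Friday. For year 47: 47÷12 = 3 r 11, and 11÷4 = 2, so 3+11+2 = 16.
Friday + 16 ≡ Sunday — that's 2247's doomsday.
In December the doomsday date is Dec 12.
Dec 29 is 17 days after Dec 12; 17 mod 7 = 3, so Sunday + 3 = Wednesday.
4429 mod 7 = 5, so 4429 days after a Wednesday is Wednesday + 5 = Monday.

Monday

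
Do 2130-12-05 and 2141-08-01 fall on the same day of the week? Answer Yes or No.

From Dec 5, 2130 to Aug 1, 2141 is 3892 days.
3892 mod 7 = 0, so they are the same weekday.
(Dec 5, 2130 is a Tuesday; Aug 1, 2141 is a Tuesday.)

Yes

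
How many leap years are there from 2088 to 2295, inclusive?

Multiples of 4 in [2088,2295]: 52.
Of those, multiples of 100: 2 (not leap unless ÷400).
Multiples of 400: 0.
Leap years = 52 − 2 + 0 = 50.

50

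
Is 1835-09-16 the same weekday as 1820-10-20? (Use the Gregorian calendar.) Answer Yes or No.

No

From Oct 20, 1820 to Sep 16, 1835 is 5444 days.
5444 mod 7 = 5, so they are different weekdays.
(Oct 20, 1820 is a Friday; Sep 16, 1835 is a Wednesday.)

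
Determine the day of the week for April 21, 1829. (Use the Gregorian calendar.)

Doomsday rule: the anchor day for the 1800s is Friday. For year 29: 29÷12 = 2 r 5, and 5÷4 = 1, so 2+5+1 = 8.
Friday + 8 ≡ Saturday — that's 1829's doomsday.
In April the doomsday date is Apr 4.
Apr 21 is 17 days after Apr 4; 17 mod 7 = 3, so Saturday + 3 = Tuesday.

Tuesday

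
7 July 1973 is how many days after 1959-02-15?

Feb 15, 1959 → Feb 15, 1960: 365 days.
Feb 15, 1960 → Feb 15, 1961: 366 days (Feb 29, 1960 is in that span).
Feb 15, 1961 → Feb 15, 1962: 365 days.
Feb 15, 1962 → Feb 15, 1963: 365 days.
Feb 15, 1963 → Feb 15, 1964: 365 days.
Feb 15, 1964 → Feb 15, 1965: 366 days (Feb 29, 1964 is in that span).
Feb 15, 1965 → Feb 15, 1966: 365 days.
Feb 15, 1966 → Feb 15, 1967: 365 days.
Feb 15, 1967 → Feb 15, 1968: 365 days.
Feb 15, 1968 → Feb 15, 1969: 366 days (Feb 29, 1968 is in that span).
Feb 15, 1969 → Feb 15, 1970: 365 days.
Feb 15, 1970 → Feb 15, 1971: 365 days.
Feb 15, 1971 → Feb 15, 1972: 365 days.
Feb 15, 1972 → Feb 15, 1973: 366 days (Feb 29, 1972 is in that span).
Feb 15, 1973 → Mar 15, 1973: 28 days (February has 28).
Mar 15, 1973 → Apr 15, 1973: 31 days (March has 31).
Apr 15, 1973 → May 15, 1973: 30 days (April has 30).
May 15, 1973 → Jun 15, 1973: 31 days (May has 31).
Jun 15, 1973 → Jul 7, 1973: 22 days.
Total: 5256 days.

5256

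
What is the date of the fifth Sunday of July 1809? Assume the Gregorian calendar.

July 30, 1809

July 1, 1809 is a Saturday.
The first Sunday is therefore July 2 (1 days later).
The fifth Sunday is 2 + 4×7 = July 30.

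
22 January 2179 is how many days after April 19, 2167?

Apr 19, 2167 → Apr 19, 2168: 366 days (Feb 29, 2168 is in that span).
Apr 19, 2168 → Apr 19, 2169: 365 days.
Apr 19, 2169 → Apr 19, 2170: 365 days.
Apr 19, 2170 → Apr 19, 2171: 365 days.
Apr 19, 2171 → Apr 19, 2172: 366 days (Feb 29, 2172 is in that span).
Apr 19, 2172 → Apr 19, 2173: 365 days.
Apr 19, 2173 → Apr 19, 2174: 365 days.
Apr 19, 2174 → Apr 19, 2175: 365 days.
Apr 19, 2175 → Apr 19, 2176: 366 days (Feb 29, 2176 is in that span).
Apr 19, 2176 → Apr 19, 2177: 365 days.
Apr 19, 2177 → Apr 19, 2178: 365 days.
Apr 19, 2178 → May 19, 2178: 30 days (April has 30).
May 19, 2178 → Jun 19, 2178: 31 days (May has 31).
Jun 19, 2178 → Jul 19, 2178: 30 days (June has 30).
Jul 19, 2178 → Aug 19, 2178: 31 days (July has 31).
Aug 19, 2178 → Sep 19, 2178: 31 days (August has 31).
Sep 19, 2178 → Oct 19, 2178: 30 days (September has 30).
Oct 19, 2178 → Nov 19, 2178: 31 days (October has 31).
Nov 19, 2178 → Dec 19, 2178: 30 days (November has 30).
Dec 19, 2178 → Jan 19, 2179: 31 days (December has 31).
Jan 19, 2179 → Jan 22, 2179: 3 days.
Total: 4296 days.

4296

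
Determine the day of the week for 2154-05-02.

Doomsday rule: the anchor day for the 2100s is Sunday. For year 54: 54÷12 = 4 r 6, and 6÷4 = 1, so 4+6+1 = 11.
Sunday + 11 ≡ Thursday — that's 2154's doomsday.
In May the doomsday date is May 9.
May 2 is 7 days before May 9; 7 mod 7 = 0, so Thursday − 0 = Thursday.

Thursday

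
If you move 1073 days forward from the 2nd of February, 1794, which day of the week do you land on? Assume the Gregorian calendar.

Tuesday

Feb 2, 1794 is a Sunday.
1073 mod 7 = 2, so 1073 days after a Sunday is Sunday + 2 = Tuesday.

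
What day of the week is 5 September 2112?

January 1, 2112 is a Friday.
Jan 1, 2112 → Feb 1, 2112: 31 days (January has 31).
Feb 1, 2112 → Mar 1, 2112: 29 days (February has 29).
Mar 1, 2112 → Apr 1, 2112: 31 days (March has 31).
Apr 1, 2112 → May 1, 2112: 30 days (April has 30).
May 1, 2112 → Jun 1, 2112: 31 days (May has 31).
Jun 1, 2112 → Jul 1, 2112: 30 days (June has 30).
Jul 1, 2112 → Aug 1, 2112: 31 days (July has 31).
Aug 1, 2112 → Sep 1, 2112: 31 days (August has 31).
Sep 1, 2112 → Sep 5, 2112: 4 days.
Total: 248 days.
248 mod 7 = 3, so Friday + 3 = Monday.

Monday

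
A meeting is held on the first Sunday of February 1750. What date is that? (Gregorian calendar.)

February 1, 1750 is a Sunday.
The first Sunday is therefore February 1 (same day).

February 1, 1750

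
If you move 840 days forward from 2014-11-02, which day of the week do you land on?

Nov 2, 2014 is a Sunday.
840 mod 7 = 0, so 840 days after a Sunday is Sunday + 0 = Sunday.

Sunday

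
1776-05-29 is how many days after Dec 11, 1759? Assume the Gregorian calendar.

6014

Dec 11, 1759 → Dec 11, 1760: 366 days (Feb 29, 1760 is in that span).
Dec 11, 1760 → Dec 11, 1761: 365 days.
Dec 11, 1761 → Dec 11, 1762: 365 days.
Dec 11, 1762 → Dec 11, 1763: 365 days.
Dec 11, 1763 → Dec 11, 1764: 366 days (Feb 29, 1764 is in that span).
Dec 11, 1764 → Dec 11, 1765: 365 days.
Dec 11, 1765 → Dec 11, 1766: 365 days.
Dec 11, 1766 → Dec 11, 1767: 365 days.
Dec 11, 1767 → Dec 11, 1768: 366 days (Feb 29, 1768 is in that span).
Dec 11, 1768 → Dec 11, 1769: 365 days.
Dec 11, 1769 → Dec 11, 1770: 365 days.
Dec 11, 1770 → Dec 11, 1771: 365 days.
Dec 11, 1771 → Dec 11, 1772: 366 days (Feb 29, 1772 is in that span).
Dec 11, 1772 → Dec 11, 1773: 365 days.
Dec 11, 1773 → Dec 11, 1774: 365 days.
Dec 11, 1774 → Dec 11, 1775: 365 days.
Dec 11, 1775 → Jan 11, 1776: 31 days (December has 31).
Jan 11, 1776 → Feb 11, 1776: 31 days (January has 31).
Feb 11, 1776 → Mar 11, 1776: 29 days (February has 29).
Mar 11, 1776 → Apr 11, 1776: 31 days (March has 31).
Apr 11, 1776 → May 11, 1776: 30 days (April has 30).
May 11, 1776 → May 29, 1776: 18 days.
Total: 6014 days.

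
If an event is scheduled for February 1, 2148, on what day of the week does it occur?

Thursday

January 1, 2148 is a Monday.
Jan 1, 2148 → Feb 1, 2148: 31 days.
Total: 31 days.
31 mod 7 = 3, so Monday + 3 = Thursday.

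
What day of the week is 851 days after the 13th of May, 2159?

May 13, 2159 is a Sunday.
851 mod 7 = 4, so 851 days after a Sunday is Sunday + 4 = Thursday.

Thursday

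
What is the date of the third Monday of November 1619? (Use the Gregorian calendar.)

November 1, 1619 is a Friday.
The first Monday is therefore November 4 (3 days later).
The third Monday is 4 + 2×7 = November 18.

November 18, 1619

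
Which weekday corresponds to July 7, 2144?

Doomsday rule: the anchor day for the 2100s is Sunday. For year 44: 44÷12 = 3 r 8, and 8÷4 = 2, so 3+8+2 = 13.
Sunday + 13 ≡ Saturday — that's 2144's doomsday.
In July the doomsday date is Jul 11.
Jul 7 is 4 days before Jul 11; 4 mod 7 = 4, so Saturday − 4 = Tuesday.

Tuesday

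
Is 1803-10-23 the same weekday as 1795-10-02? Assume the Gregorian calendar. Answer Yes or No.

From Oct 2, 1795 to Oct 23, 1803 is 2942 days.
2942 mod 7 = 2, so they are different weekdays.
(Oct 2, 1795 is a Friday; Oct 23, 1803 is a Sunday.)

No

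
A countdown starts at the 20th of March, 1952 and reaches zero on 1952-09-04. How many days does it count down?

168

Mar 20, 1952 → Apr 20, 1952: 31 days (March has 31).
Apr 20, 1952 → May 20, 1952: 30 days (April has 30).
May 20, 1952 → Jun 20, 1952: 31 days (May has 31).
Jun 20, 1952 → Jul 20, 1952: 30 days (June has 30).
Jul 20, 1952 → Aug 20, 1952: 31 days (July has 31).
Aug 20, 1952 → Sep 4, 1952: 15 days.
Total: 168 days.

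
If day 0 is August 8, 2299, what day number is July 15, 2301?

706

Aug 8, 2299 → Aug 8, 2300: 365 days.
Aug 8, 2300 → Sep 8, 2300: 31 days (August has 31).
Sep 8, 2300 → Oct 8, 2300: 30 days (September has 30).
Oct 8, 2300 → Nov 8, 2300: 31 days (October has 31).
Nov 8, 2300 → Dec 8, 2300: 30 days (November has 30).
Dec 8, 2300 → Jan 8, 2301: 31 days (December has 31).
Jan 8, 2301 → Feb 8, 2301: 31 days (January has 31).
Feb 8, 2301 → Mar 8, 2301: 28 days (February has 28).
Mar 8, 2301 → Apr 8, 2301: 31 days (March has 31).
Apr 8, 2301 → May 8, 2301: 30 days (April has 30).
May 8, 2301 → Jun 8, 2301: 31 days (May has 31).
Jun 8, 2301 → Jul 8, 2301: 30 days (June has 30).
Jul 8, 2301 → Jul 15, 2301: 7 days.
Total: 706 days.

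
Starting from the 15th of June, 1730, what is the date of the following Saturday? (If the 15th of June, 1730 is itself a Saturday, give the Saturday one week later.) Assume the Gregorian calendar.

Jun 15, 1730 is a Thursday.
From Thursday to the next Saturday is 2 days.
Jun 15, 1730 + 2 = Jun 17, 1730.

June 17, 1730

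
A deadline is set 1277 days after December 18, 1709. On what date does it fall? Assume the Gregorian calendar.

June 17, 1713

+365 (one year) → Dec 18, 1710 (912 left).
+365 (one year) → Dec 18, 1711 (547 left).
+366 (one year; includes Feb 29, 1712) → Dec 18, 1712 (181 left).
Dec has 31 days: +14 → Jan 1, 1713 (167 left).
Jan has 31 days: +31 → Feb 1, 1713 (136 left).
Feb has 28 days: +28 → Mar 1, 1713 (108 left).
Mar has 31 days: +31 → Apr 1, 1713 (77 left).
Apr has 30 days: +30 → May 1, 1713 (47 left).
May has 31 days: +31 → Jun 1, 1713 (16 left).
+16 → Jun 17, 1713.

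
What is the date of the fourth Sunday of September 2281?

September 1, 2281 is a Thursday.
The first Sunday is therefore September 4 (3 days later).
The fourth Sunday is 4 + 3×7 = September 25.

September 25, 2281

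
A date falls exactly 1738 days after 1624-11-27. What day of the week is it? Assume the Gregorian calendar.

Friday

Nov 27, 1624 is a Wednesday.
1738 mod 7 = 2, so 1738 days after a Wednesday is Wednesday + 2 = Friday.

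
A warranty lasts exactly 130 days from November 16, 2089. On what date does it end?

Nov has 30 days: +15 → Dec 1, 2089 (115 left).
Dec has 31 days: +31 → Jan 1, 2090 (84 left).
Jan has 31 days: +31 → Feb 1, 2090 (53 left).
Feb has 28 days: +28 → Mar 1, 2090 (25 left).
+25 → Mar 26, 2090.

March 26, 2090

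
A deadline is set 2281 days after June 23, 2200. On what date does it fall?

+365 (one year) → Jun 23, 2201 (1916 left).
+365 (one year) → Jun 23, 2202 (1551 left).
+365 (one year) → Jun 23, 2203 (1186 left).
+366 (one year; includes Feb 29, 2204) → Jun 23, 2204 (820 left).
+365 (one year) → Jun 23, 2205 (455 left).
+365 (one year) → Jun 23, 2206 (90 left).
Jun has 30 days: +8 → Jul 1, 2206 (82 left).
Jul has 31 days: +31 → Aug 1, 2206 (51 left).
Aug has 31 days: +31 → Sep 1, 2206 (20 left).
+20 → Sep 21, 2206.

September 21, 2206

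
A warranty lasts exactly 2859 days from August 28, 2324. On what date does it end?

June 26, 2332

+365 (one year) → Aug 28, 2325 (2494 left).
+365 (one year) → Aug 28, 2326 (2129 left).
+365 (one year) → Aug 28, 2327 (1764 left).
+366 (one year; includes Feb 29, 2328) → Aug 28, 2328 (1398 left).
+365 (one year) → Aug 28, 2329 (1033 left).
+365 (one year) → Aug 28, 2330 (668 left).
+365 (one year) → Aug 28, 2331 (303 left).
Aug has 31 days: +4 → Sep 1, 2331 (299 left).
Sep has 30 days: +30 → Oct 1, 2331 (269 left).
Oct has 31 days: +31 → Nov 1, 2331 (238 left).
Nov has 30 days: +30 → Dec 1, 2331 (208 left).
Dec has 31 days: +31 → Jan 1, 2332 (177 left).
Jan has 31 days: +31 → Feb 1, 2332 (146 left).
Feb has 29 days: +29 → Mar 1, 2332 (117 left).
Mar has 31 days: +31 → Apr 1, 2332 (86 left).
Apr has 30 days: +30 → May 1, 2332 (56 left).
May has 31 days: +31 → Jun 1, 2332 (25 left).
+25 → Jun 26, 2332.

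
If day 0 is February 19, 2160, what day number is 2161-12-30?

Feb 19, 2160 → Feb 19, 2161: 366 days (Feb 29, 2160 is in that span).
Feb 19, 2161 → Mar 19, 2161: 28 days (February has 28).
Mar 19, 2161 → Apr 19, 2161: 31 days (March has 31).
Apr 19, 2161 → May 19, 2161: 30 days (April has 30).
May 19, 2161 → Jun 19, 2161: 31 days (May has 31).
Jun 19, 2161 → Jul 19, 2161: 30 days (June has 30).
Jul 19, 2161 → Aug 19, 2161: 31 days (July has 31).
Aug 19, 2161 → Sep 19, 2161: 31 days (August has 31).
Sep 19, 2161 → Oct 19, 2161: 30 days (September has 30).
Oct 19, 2161 → Nov 19, 2161: 31 days (October has 31).
Nov 19, 2161 → Dec 19, 2161: 30 days (November has 30).
Dec 19, 2161 → Dec 30, 2161: 11 days.
Total: 680 days.

680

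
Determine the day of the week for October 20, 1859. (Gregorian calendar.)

Doomsday rule: the anchor day for the 1800s is Friday. For year 59: 59÷12 = 4 r 11, and 11÷4 = 2, so 4+11+2 = 17.
Friday + 17 ≡ Monday — that's 1859's doomsday.
In October the doomsday date is Oct 10.
Oct 20 is 10 days after Oct 10; 10 mod 7 = 3, so Monday + 3 = Thursday.

Thursday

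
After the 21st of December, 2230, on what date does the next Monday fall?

December 27, 2230

Dec 21, 2230 is a Tuesday.
From Tuesday to the next Monday is 6 days.
Dec 21, 2230 + 6 = Dec 27, 2230.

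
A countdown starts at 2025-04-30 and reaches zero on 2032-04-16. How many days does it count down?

2543

Apr 30, 2025 → Apr 30, 2026: 365 days.
Apr 30, 2026 → Apr 30, 2027: 365 days.
Apr 30, 2027 → Apr 30, 2028: 366 days (Feb 29, 2028 is in that span).
Apr 30, 2028 → Apr 30, 2029: 365 days.
Apr 30, 2029 → Apr 30, 2030: 365 days.
Apr 30, 2030 → Apr 30, 2031: 365 days.
Apr 30, 2031 → May 30, 2031: 30 days (April has 30).
May 30, 2031 → Jun 30, 2031: 31 days (May has 31).
Jun 30, 2031 → Jul 30, 2031: 30 days (June has 30).
Jul 30, 2031 → Aug 30, 2031: 31 days (July has 31).
Aug 30, 2031 → Sep 30, 2031: 31 days (August has 31).
Sep 30, 2031 → Oct 30, 2031: 30 days (September has 30).
Oct 30, 2031 → Nov 30, 2031: 31 days (October has 31).
Nov 30, 2031 → Dec 30, 2031: 30 days (November has 30).
Dec 30, 2031 → Jan 30, 2032: 31 days (December has 31).
Jan 30, 2032 → Feb 29, 2032: 30 days (January has 31).
Feb 29, 2032 → Mar 29, 2032: 29 days (February has 29).
Mar 29, 2032 → Apr 16, 2032: 18 days.
Total: 2543 days.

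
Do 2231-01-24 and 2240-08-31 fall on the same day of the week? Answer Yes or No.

From Jan 24, 2231 to Aug 31, 2240 is 3507 days.
3507 mod 7 = 0, so they are the same weekday.
(Jan 24, 2231 is a Monday; Aug 31, 2240 is a Monday.)

Yes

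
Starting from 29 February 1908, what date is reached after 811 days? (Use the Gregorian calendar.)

+366 (one year) → Mar 1, 1909 (445 left).
+365 (one year) → Mar 1, 1910 (80 left).
Mar has 31 days: +31 → Apr 1, 1910 (49 left).
Apr has 30 days: +30 → May 1, 1910 (19 left).
+19 → May 20, 1910.

May 20, 1910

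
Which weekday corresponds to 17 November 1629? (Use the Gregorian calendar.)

Saturday

Doomsday rule: the anchor day for the 1600s is Tuesday. For year 29: 29÷12 = 2 r 5, and 5÷4 = 1, so 2+5+1 = 8.
Tuesday + 8 ≡ Wednesday — that's 1629's doomsday.
In November the doomsday date is Nov 7.
Nov 17 is 10 days after Nov 7; 10 mod 7 = 3, so Wednesday + 3 = Saturday.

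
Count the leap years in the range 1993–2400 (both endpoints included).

Multiples of 4 in [1993,2400]: 102.
Of those, multiples of 100: 5 (not leap unless ÷400).
Multiples of 400: 2.
Leap years = 102 − 5 + 2 = 99.

99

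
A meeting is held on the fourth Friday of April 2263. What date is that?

April 24, 2263

April 1, 2263 is a Wednesday.
The first Friday is therefore April 3 (2 days later).
The fourth Friday is 3 + 3×7 = April 24.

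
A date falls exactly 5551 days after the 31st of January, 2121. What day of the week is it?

First find the weekday of Jan 31, 2121. Doomsday rule: the anchor day for the 2100s is Sunday. For year 21: 21÷12 = 1 r 9, and 9÷4 = 2, so 1+9+2 = 12.
Sunday + 12 ≡ Friday — that's 2121's doomsday.
In January the doomsday date is Jan 3 (2121 is not a leap year).
Jan 31 is 28 days after Jan 3; 28 mod 7 = 0, so Friday + 0 = Friday.
5551 mod 7 = 0, so 5551 days after a Friday is Friday + 0 = Friday.

Friday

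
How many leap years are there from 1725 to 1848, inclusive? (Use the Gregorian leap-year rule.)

Multiples of 4 in [1725,1848]: 31.
Of those, multiples of 100: 1 (not leap unless ÷400).
Multiples of 400: 0.
Leap years = 31 − 1 + 0 = 30.

30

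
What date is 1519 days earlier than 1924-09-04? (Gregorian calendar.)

−366 (one year; includes Feb 29, 1924) → Sep 4, 1923 (1153 left).
−365 (one year) → Sep 4, 1922 (788 left).
−365 (one year) → Sep 4, 1921 (423 left).
−365 (one year) → Sep 4, 1920 (58 left).
−4 → Aug 31, 1920 (end of Aug, 31 days; 54 left).
−31 → Jul 31, 1920 (end of Jul, 31 days; 23 left).
−23 → Jul 8, 1920.

July 8, 1920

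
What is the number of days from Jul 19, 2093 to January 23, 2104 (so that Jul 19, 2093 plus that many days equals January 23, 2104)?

3839

Jul 19, 2093 → Jul 19, 2094: 365 days.
Jul 19, 2094 → Jul 19, 2095: 365 days.
Jul 19, 2095 → Jul 19, 2096: 366 days (Feb 29, 2096 is in that span).
Jul 19, 2096 → Jul 19, 2097: 365 days.
Jul 19, 2097 → Jul 19, 2098: 365 days.
Jul 19, 2098 → Jul 19, 2099: 365 days.
Jul 19, 2099 → Jul 19, 2100: 365 days.
Jul 19, 2100 → Jul 19, 2101: 365 days.
Jul 19, 2101 → Jul 19, 2102: 365 days.
Jul 19, 2102 → Jul 19, 2103: 365 days.
Jul 19, 2103 → Aug 19, 2103: 31 days (July has 31).
Aug 19, 2103 → Sep 19, 2103: 31 days (August has 31).
Sep 19, 2103 → Oct 19, 2103: 30 days (September has 30).
Oct 19, 2103 → Nov 19, 2103: 31 days (October has 31).
Nov 19, 2103 → Dec 19, 2103: 30 days (November has 30).
Dec 19, 2103 → Jan 19, 2104: 31 days (December has 31).
Jan 19, 2104 → Jan 23, 2104: 4 days.
Total: 3839 days.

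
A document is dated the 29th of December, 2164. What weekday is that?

January 1, 2164 is a Sunday.
Jan 1, 2164 → Feb 1, 2164: 31 days (January has 31).
Feb 1, 2164 → Mar 1, 2164: 29 days (February has 29).
Mar 1, 2164 → Apr 1, 2164: 31 days (March has 31).
Apr 1, 2164 → May 1, 2164: 30 days (April has 30).
May 1, 2164 → Jun 1, 2164: 31 days (May has 31).
Jun 1, 2164 → Jul 1, 2164: 30 days (June has 30).
Jul 1, 2164 → Aug 1, 2164: 31 days (July has 31).
Aug 1, 2164 → Sep 1, 2164: 31 days (August has 31).
Sep 1, 2164 → Oct 1, 2164: 30 days (September has 30).
Oct 1, 2164 → Nov 1, 2164: 31 days (October has 31).
Nov 1, 2164 → Dec 1, 2164: 30 days (November has 30).
Dec 1, 2164 → Dec 29, 2164: 28 days.
Total: 363 days.
363 mod 7 = 6, so Sunday + 6 = Saturday.

Saturday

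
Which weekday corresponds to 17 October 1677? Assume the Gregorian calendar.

Doomsday rule: the anchor day for the 1600s is Tuesday. For year 77: 77÷12 = 6 r 5, and 5÷4 = 1, so 6+5+1 = 12.
Tuesday + 12 ≡ Sunday — that's 1677's doomsday.
In October the doomsday date is Oct 10.
Oct 17 is 7 days after Oct 10; 7 mod 7 = 0, so Sunday + 0 = Sunday.

Sunday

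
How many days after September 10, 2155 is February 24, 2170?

5281

Sep 10, 2155 → Sep 10, 2156: 366 days (Feb 29, 2156 is in that span).
Sep 10, 2156 → Sep 10, 2157: 365 days.
Sep 10, 2157 → Sep 10, 2158: 365 days.
Sep 10, 2158 → Sep 10, 2159: 365 days.
Sep 10, 2159 → Sep 10, 2160: 366 days (Feb 29, 2160 is in that span).
Sep 10, 2160 → Sep 10, 2161: 365 days.
Sep 10, 2161 → Sep 10, 2162: 365 days.
Sep 10, 2162 → Sep 10, 2163: 365 days.
Sep 10, 2163 → Sep 10, 2164: 366 days (Feb 29, 2164 is in that span).
Sep 10, 2164 → Sep 10, 2165: 365 days.
Sep 10, 2165 → Sep 10, 2166: 365 days.
Sep 10, 2166 → Sep 10, 2167: 365 days.
Sep 10, 2167 → Sep 10, 2168: 366 days (Feb 29, 2168 is in that span).
Sep 10, 2168 → Sep 10, 2169: 365 days.
Sep 10, 2169 → Oct 10, 2169: 30 days (September has 30).
Oct 10, 2169 → Nov 10, 2169: 31 days (October has 31).
Nov 10, 2169 → Dec 10, 2169: 30 days (November has 30).
Dec 10, 2169 → Jan 10, 2170: 31 days (December has 31).
Jan 10, 2170 → Feb 10, 2170: 31 days (January has 31).
Feb 10, 2170 → Feb 24, 2170: 14 days.
Total: 5281 days.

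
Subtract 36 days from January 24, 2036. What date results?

December 19, 2035

−24 → Dec 31, 2035 (end of Dec, 31 days; 12 left).
−12 → Dec 19, 2035.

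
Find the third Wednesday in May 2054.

May 20, 2054

May 1, 2054 is a Friday.
The first Wednesday is therefore May 6 (5 days later).
The third Wednesday is 6 + 2×7 = May 20.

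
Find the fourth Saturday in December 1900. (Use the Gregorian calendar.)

December 1, 1900 is a Saturday.
The first Saturday is therefore December 1 (same day).
The fourth Saturday is 1 + 3×7 = December 22.

December 22, 1900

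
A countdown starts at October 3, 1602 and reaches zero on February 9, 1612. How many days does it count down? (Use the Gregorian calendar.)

3416

Oct 3, 1602 → Oct 3, 1603: 365 days.
Oct 3, 1603 → Oct 3, 1604: 366 days (Feb 29, 1604 is in that span).
Oct 3, 1604 → Oct 3, 1605: 365 days.
Oct 3, 1605 → Oct 3, 1606: 365 days.
Oct 3, 1606 → Oct 3, 1607: 365 days.
Oct 3, 1607 → Oct 3, 1608: 366 days (Feb 29, 1608 is in that span).
Oct 3, 1608 → Oct 3, 1609: 365 days.
Oct 3, 1609 → Oct 3, 1610: 365 days.
Oct 3, 1610 → Oct 3, 1611: 365 days.
Oct 3, 1611 → Nov 3, 1611: 31 days (October has 31).
Nov 3, 1611 → Dec 3, 1611: 30 days (November has 30).
Dec 3, 1611 → Jan 3, 1612: 31 days (December has 31).
Jan 3, 1612 → Feb 3, 1612: 31 days (January has 31).
Feb 3, 1612 → Feb 9, 1612: 6 days.
Total: 3416 days.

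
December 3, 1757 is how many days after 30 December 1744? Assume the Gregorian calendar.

4721

Dec 30, 1744 → Dec 30, 1745: 365 days.
Dec 30, 1745 → Dec 30, 1746: 365 days.
Dec 30, 1746 → Dec 30, 1747: 365 days.
Dec 30, 1747 → Dec 30, 1748: 366 days (Feb 29, 1748 is in that span).
Dec 30, 1748 → Dec 30, 1749: 365 days.
Dec 30, 1749 → Dec 30, 1750: 365 days.
Dec 30, 1750 → Dec 30, 1751: 365 days.
Dec 30, 1751 → Dec 30, 1752: 366 days (Feb 29, 1752 is in that span).
Dec 30, 1752 → Dec 30, 1753: 365 days.
Dec 30, 1753 → Dec 30, 1754: 365 days.
Dec 30, 1754 → Dec 30, 1755: 365 days.
Dec 30, 1755 → Dec 30, 1756: 366 days (Feb 29, 1756 is in that span).
Dec 30, 1756 → Jan 30, 1757: 31 days (December has 31).
Jan 30, 1757 → Feb 28, 1757: 29 days (January has 31).
Feb 28, 1757 → Mar 28, 1757: 28 days (February has 28).
Mar 28, 1757 → Apr 28, 1757: 31 days (March has 31).
Apr 28, 1757 → May 28, 1757: 30 days (April has 30).
May 28, 1757 → Jun 28, 1757: 31 days (May has 31).
Jun 28, 1757 → Jul 28, 1757: 30 days (June has 30).
Jul 28, 1757 → Aug 28, 1757: 31 days (July has 31).
Aug 28, 1757 → Sep 28, 1757: 31 days (August has 31).
Sep 28, 1757 → Oct 28, 1757: 30 days (September has 30).
Oct 28, 1757 → Nov 28, 1757: 31 days (October has 31).
Nov 28, 1757 → Dec 3, 1757: 5 days.
Total: 4721 days.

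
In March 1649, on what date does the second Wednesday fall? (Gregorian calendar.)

March 1, 1649 is a Monday.
The first Wednesday is therefore March 3 (2 days later).
The second Wednesday is 3 + 1×7 = March 10.

March 10, 1649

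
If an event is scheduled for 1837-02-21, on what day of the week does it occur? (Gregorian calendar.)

Doomsday rule: the anchor day for the 1800s is Friday. For year 37: 37÷12 = 3 r 1, and 1÷4 = 0, so 3+1+0 = 4.
Friday + 4 ≡ Tuesday — that's 1837's doomsday.
In February the doomsday date is Feb 28 (1837 is not a leap year).
Feb 21 is 7 days before Feb 28; 7 mod 7 = 0, so Tuesday − 0 = Tuesday.

Tuesday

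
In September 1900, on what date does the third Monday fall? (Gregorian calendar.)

September 17, 1900

September 1, 1900 is a Saturday.
The first Monday is therefore September 3 (2 days later).
The third Monday is 3 + 2×7 = September 17.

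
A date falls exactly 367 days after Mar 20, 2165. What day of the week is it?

Saturday

Mar 20, 2165 is a Wednesday.
367 mod 7 = 3, so 367 days after a Wednesday is Wednesday + 3 = Saturday.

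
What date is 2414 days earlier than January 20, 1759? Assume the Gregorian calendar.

June 11, 1752

−365 (one year) → Jan 20, 1758 (2049 left).
−365 (one year) → Jan 20, 1757 (1684 left).
−366 (one year; includes Feb 29, 1756) → Jan 20, 1756 (1318 left).
−365 (one year) → Jan 20, 1755 (953 left).
−365 (one year) → Jan 20, 1754 (588 left).
−365 (one year) → Jan 20, 1753 (223 left).
−20 → Dec 31, 1752 (end of Dec, 31 days; 203 left).
−31 → Nov 30, 1752 (end of Nov, 30 days; 172 left).
−30 → Oct 31, 1752 (end of Oct, 31 days; 142 left).
−31 → Sep 30, 1752 (end of Sep, 30 days; 111 left).
−30 → Aug 31, 1752 (end of Aug, 31 days; 81 left).
−31 → Jul 31, 1752 (end of Jul, 31 days; 50 left).
−31 → Jun 30, 1752 (end of Jun, 30 days; 19 left).
−19 → Jun 11, 1752.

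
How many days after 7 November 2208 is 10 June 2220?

4233

Nov 7, 2208 → Nov 7, 2209: 365 days.
Nov 7, 2209 → Nov 7, 2210: 365 days.
Nov 7, 2210 → Nov 7, 2211: 365 days.
Nov 7, 2211 → Nov 7, 2212: 366 days (Feb 29, 2212 is in that span).
Nov 7, 2212 → Nov 7, 2213: 365 days.
Nov 7, 2213 → Nov 7, 2214: 365 days.
Nov 7, 2214 → Nov 7, 2215: 365 days.
Nov 7, 2215 → Nov 7, 2216: 366 days (Feb 29, 2216 is in that span).
Nov 7, 2216 → Nov 7, 2217: 365 days.
Nov 7, 2217 → Nov 7, 2218: 365 days.
Nov 7, 2218 → Nov 7, 2219: 365 days.
Nov 7, 2219 → Dec 7, 2219: 30 days (November has 30).
Dec 7, 2219 → Jan 7, 2220: 31 days (December has 31).
Jan 7, 2220 → Feb 7, 2220: 31 days (January has 31).
Feb 7, 2220 → Mar 7, 2220: 29 days (February has 29).
Mar 7, 2220 → Apr 7, 2220: 31 days (March has 31).
Apr 7, 2220 → May 7, 2220: 30 days (April has 30).
May 7, 2220 → Jun 7, 2220: 31 days (May has 31).
Jun 7, 2220 → Jun 10, 2220: 3 days.
Total: 4233 days.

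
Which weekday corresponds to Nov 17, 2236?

Doomsday rule: the anchor day for the 2200s is Friday. For year 36: 36÷12 = 3 r 0, and 0÷4 = 0, so 3+0+0 = 3.
Friday + 3 ≡ Monday — that's 2236's doomsday.
In November the doomsday date is Nov 7.
Nov 17 is 10 days after Nov 7; 10 mod 7 = 3, so Monday + 3 = Thursday.

Thursday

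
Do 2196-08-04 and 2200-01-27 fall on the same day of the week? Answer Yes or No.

From Aug 4, 2196 to Jan 27, 2200 is 1271 days.
1271 mod 7 = 4, so they are different weekdays.
(Aug 4, 2196 is a Thursday; Jan 27, 2200 is a Monday.)

No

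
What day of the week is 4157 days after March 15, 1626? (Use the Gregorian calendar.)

Mar 15, 1626 is a Sunday.
4157 mod 7 = 6, so 4157 days after a Sunday is Sunday + 6 = Saturday.

Saturday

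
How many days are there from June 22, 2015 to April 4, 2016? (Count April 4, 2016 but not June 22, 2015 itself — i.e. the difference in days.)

Jun 22, 2015 → Jul 22, 2015: 30 days (June has 30).
Jul 22, 2015 → Aug 22, 2015: 31 days (July has 31).
Aug 22, 2015 → Sep 22, 2015: 31 days (August has 31).
Sep 22, 2015 → Oct 22, 2015: 30 days (September has 30).
Oct 22, 2015 → Nov 22, 2015: 31 days (October has 31).
Nov 22, 2015 → Dec 22, 2015: 30 days (November has 30).
Dec 22, 2015 → Jan 22, 2016: 31 days (December has 31).
Jan 22, 2016 → Feb 22, 2016: 31 days (January has 31).
Feb 22, 2016 → Mar 22, 2016: 29 days (February has 29).
Mar 22, 2016 → Apr 4, 2016: 13 days.
Total: 287 days.

287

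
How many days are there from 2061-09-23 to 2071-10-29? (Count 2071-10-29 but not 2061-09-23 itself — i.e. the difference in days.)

3688

Sep 23, 2061 → Sep 23, 2062: 365 days.
Sep 23, 2062 → Sep 23, 2063: 365 days.
Sep 23, 2063 → Sep 23, 2064: 366 days (Feb 29, 2064 is in that span).
Sep 23, 2064 → Sep 23, 2065: 365 days.
Sep 23, 2065 → Sep 23, 2066: 365 days.
Sep 23, 2066 → Sep 23, 2067: 365 days.
Sep 23, 2067 → Sep 23, 2068: 366 days (Feb 29, 2068 is in that span).
Sep 23, 2068 → Sep 23, 2069: 365 days.
Sep 23, 2069 → Sep 23, 2070: 365 days.
Sep 23, 2070 → Sep 23, 2071: 365 days.
Sep 23, 2071 → Oct 23, 2071: 30 days (September has 30).
Oct 23, 2071 → Oct 29, 2071: 6 days.
Total: 3688 days.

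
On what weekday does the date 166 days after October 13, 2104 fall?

Oct 13, 2104 is a Monday.
166 mod 7 = 5, so 166 days after a Monday is Monday + 5 = Saturday.

Saturday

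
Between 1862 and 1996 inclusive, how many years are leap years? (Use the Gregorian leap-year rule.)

Multiples of 4 in [1862,1996]: 34.
Of those, multiples of 100: 1 (not leap unless ÷400).
Multiples of 400: 0.
Leap years = 34 − 1 + 0 = 33.

33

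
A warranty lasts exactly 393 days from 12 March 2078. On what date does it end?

Mar has 31 days: +20 → Apr 1, 2078 (373 left).
Apr has 30 days: +30 → May 1, 2078 (343 left).
May has 31 days: +31 → Jun 1, 2078 (312 left).
Jun has 30 days: +30 → Jul 1, 2078 (282 left).
Jul has 31 days: +31 → Aug 1, 2078 (251 left).
Aug has 31 days: +31 → Sep 1, 2078 (220 left).
Sep has 30 days: +30 → Oct 1, 2078 (190 left).
Oct has 31 days: +31 → Nov 1, 2078 (159 left).
Nov has 30 days: +30 → Dec 1, 2078 (129 left).
Dec has 31 days: +31 → Jan 1, 2079 (98 left).
Jan has 31 days: +31 → Feb 1, 2079 (67 left).
Feb has 28 days: +28 → Mar 1, 2079 (39 left).
Mar has 31 days: +31 → Apr 1, 2079 (8 left).
+8 → Apr 9, 2079.

April 9, 2079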